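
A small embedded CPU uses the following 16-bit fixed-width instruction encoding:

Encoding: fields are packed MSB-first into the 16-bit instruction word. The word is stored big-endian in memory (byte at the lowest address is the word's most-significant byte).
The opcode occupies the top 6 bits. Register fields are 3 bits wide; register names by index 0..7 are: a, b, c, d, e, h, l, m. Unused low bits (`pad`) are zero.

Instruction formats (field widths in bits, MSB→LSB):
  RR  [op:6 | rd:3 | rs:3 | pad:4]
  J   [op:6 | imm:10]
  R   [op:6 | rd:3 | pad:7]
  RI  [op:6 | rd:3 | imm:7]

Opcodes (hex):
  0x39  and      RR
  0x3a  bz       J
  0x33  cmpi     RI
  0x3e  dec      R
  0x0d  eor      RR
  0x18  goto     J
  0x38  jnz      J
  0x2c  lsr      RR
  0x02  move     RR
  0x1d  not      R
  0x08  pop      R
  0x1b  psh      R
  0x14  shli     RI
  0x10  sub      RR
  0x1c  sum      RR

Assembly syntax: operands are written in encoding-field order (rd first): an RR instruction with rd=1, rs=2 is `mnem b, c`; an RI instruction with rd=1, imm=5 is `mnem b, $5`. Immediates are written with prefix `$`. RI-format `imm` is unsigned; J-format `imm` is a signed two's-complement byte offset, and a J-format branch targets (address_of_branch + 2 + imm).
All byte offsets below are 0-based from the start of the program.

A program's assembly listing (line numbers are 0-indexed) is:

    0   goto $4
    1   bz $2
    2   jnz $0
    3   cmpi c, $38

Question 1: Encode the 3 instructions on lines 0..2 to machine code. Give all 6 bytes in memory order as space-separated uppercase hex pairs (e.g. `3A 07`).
0. goto fields op=0x18:6|imm=4:10 → word 6004h → 60 04
1. bz fields op=0x3a:6|imm=2:10 → word e802h → e8 02
2. jnz fields op=0x38:6|imm=0:10 → word e000h → e0 00

60 04 E8 02 E0 00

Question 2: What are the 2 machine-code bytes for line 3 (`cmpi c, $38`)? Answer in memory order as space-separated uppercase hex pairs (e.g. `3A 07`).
L3: cmpi op=0x33:6|rd=2:3|imm=38:7 ⇒ 0xcd26 ⇒ big cd 26

CD 26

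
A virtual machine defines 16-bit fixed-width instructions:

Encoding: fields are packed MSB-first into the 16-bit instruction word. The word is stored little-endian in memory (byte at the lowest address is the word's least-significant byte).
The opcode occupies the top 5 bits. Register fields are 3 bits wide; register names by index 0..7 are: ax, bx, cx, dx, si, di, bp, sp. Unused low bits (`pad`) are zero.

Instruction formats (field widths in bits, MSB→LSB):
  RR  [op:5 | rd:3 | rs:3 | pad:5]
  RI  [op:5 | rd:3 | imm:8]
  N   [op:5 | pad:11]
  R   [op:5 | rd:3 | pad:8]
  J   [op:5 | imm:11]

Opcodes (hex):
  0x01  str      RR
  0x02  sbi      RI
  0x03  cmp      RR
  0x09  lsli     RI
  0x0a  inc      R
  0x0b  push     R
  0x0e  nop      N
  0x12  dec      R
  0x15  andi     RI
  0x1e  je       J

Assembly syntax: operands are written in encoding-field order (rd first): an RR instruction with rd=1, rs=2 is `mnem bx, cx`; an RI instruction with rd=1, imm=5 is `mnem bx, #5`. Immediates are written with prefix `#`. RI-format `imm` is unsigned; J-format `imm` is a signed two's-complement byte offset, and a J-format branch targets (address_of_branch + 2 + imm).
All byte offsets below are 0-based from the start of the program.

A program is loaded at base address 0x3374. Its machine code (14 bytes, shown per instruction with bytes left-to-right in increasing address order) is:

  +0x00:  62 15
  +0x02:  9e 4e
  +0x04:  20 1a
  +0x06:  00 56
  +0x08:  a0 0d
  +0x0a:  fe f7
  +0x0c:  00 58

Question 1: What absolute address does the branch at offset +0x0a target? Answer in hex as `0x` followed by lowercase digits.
off 0x0a: read fe f7 as little → 0xf7fe
  op=0xf7fe>>11=0x1e ⇒ je (J)
  imm@[10:0]=0x7fe (s11→-2) ⇒ #-2
  target = base 0x3374 + off 0x0a + 2 + imm -2 = 0x337e

0x337e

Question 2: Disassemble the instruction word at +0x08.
off 0x08: read a0 0d as little → 0x0da0
  op=0x0da0>>11=0x1 ⇒ str (RR)
  rd@[10:8]=0x5 ⇒ di
  rs@[7:5]=0x5 ⇒ di

str di, di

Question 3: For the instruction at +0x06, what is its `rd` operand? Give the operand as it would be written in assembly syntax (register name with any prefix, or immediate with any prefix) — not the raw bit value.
[06] 00 56 → 0x5600
  top 5b → 0xa → inc [R]
  rd: (w>>8)&0x7=0x6 → bp

bp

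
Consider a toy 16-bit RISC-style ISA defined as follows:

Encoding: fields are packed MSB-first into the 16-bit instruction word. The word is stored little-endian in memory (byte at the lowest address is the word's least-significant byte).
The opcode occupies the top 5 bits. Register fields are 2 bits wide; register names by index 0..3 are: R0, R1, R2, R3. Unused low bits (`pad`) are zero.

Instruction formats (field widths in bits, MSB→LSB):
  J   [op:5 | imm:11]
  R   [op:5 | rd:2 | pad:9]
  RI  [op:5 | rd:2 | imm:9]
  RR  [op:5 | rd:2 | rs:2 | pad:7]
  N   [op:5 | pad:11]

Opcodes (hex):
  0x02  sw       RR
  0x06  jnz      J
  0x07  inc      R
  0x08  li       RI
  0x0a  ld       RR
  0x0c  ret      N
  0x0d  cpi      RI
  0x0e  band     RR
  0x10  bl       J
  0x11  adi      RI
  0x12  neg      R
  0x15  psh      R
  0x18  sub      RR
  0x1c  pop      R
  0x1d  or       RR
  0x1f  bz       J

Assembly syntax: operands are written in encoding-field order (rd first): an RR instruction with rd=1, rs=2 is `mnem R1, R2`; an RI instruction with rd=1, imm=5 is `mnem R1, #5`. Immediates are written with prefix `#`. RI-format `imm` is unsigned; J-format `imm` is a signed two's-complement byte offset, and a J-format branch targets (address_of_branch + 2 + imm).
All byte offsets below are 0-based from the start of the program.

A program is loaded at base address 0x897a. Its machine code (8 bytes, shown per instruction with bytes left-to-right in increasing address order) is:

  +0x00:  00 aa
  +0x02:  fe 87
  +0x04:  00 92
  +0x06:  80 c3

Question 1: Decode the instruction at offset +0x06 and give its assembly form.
sub R1, R3

off 0x06: read 80 c3 as little → 0xc380
  op=0xc380>>11=0x18 ⇒ sub (RR)
  rd@[10:9]=0x1 ⇒ R1
  rs@[8:7]=0x3 ⇒ R3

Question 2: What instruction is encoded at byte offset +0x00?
@+00  little-endian(00 aa) = 0xaa00
  op=0xaa00>>11=0x15 ⇒ psh (R)
  [10:9] rd=1 = R1

psh R1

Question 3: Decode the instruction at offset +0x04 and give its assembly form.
off 0x04: read 00 92 as little → 0x9200
  op=0x9200>>11=0x12 ⇒ neg (R)
  rd: (w>>9)&0x3=0x1 → R1

neg R1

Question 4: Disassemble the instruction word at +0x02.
[02] fe 87 → 0x87fe
  opcode bits[15:11]=0x10: bl/J
  imm@[10:0]=0x7fe (s11→-2) ⇒ #-2

bl #-2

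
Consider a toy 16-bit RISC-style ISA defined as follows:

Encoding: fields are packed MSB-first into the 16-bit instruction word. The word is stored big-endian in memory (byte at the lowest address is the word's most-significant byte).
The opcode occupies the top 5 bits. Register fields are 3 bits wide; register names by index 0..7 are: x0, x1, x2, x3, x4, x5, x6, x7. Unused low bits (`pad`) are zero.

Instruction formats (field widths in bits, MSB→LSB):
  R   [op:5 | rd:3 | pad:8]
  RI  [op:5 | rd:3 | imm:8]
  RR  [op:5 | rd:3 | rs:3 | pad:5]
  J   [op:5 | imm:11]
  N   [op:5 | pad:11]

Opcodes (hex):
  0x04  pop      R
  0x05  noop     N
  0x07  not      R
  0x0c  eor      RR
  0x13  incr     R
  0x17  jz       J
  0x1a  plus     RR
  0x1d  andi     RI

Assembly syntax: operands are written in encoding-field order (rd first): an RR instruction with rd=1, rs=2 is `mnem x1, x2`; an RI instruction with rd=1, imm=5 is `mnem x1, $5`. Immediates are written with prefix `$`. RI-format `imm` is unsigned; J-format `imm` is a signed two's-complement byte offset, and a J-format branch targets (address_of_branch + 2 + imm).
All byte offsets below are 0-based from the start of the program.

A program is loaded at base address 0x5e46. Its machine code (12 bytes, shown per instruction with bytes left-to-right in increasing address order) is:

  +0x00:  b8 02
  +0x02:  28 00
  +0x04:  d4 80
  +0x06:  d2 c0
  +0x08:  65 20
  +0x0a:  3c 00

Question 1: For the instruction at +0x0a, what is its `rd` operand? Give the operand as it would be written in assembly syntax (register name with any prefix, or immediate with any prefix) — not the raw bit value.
x4

@+0a  big-endian(3c 00) = 0x3c00
  top 5b → 0x7 → not [R]
  [10:8] rd=4 = x4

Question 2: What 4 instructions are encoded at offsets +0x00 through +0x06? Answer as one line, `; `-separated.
jz $2; noop; plus x4, x4; plus x2, x6

@+00  big-endian(b8 02) = 0xb802
  opcode bits[15:11]=0x17: jz/J
  imm: (w>>0)&0x7ff=0x2 → $2
@+02  big-endian(28 00) = 0x2800
  opcode bits[15:11]=0x5: noop/N
@+04  big-endian(d4 80) = 0xd480
  opcode bits[15:11]=0x1a: plus/RR
  rd: (w>>8)&0x7=0x4 → x4
  rs: (w>>5)&0x7=0x4 → x4
@+06  big-endian(d2 c0) = 0xd2c0
  opcode bits[15:11]=0x1a: plus/RR
  rd: (w>>8)&0x7=0x2 → x2
  rs: (w>>5)&0x7=0x6 → x6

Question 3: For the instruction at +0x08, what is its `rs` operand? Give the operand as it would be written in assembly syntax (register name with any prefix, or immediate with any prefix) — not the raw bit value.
off 0x08: read 65 20 as big → 0x6520
  top 5b → 0xc → eor [RR]
  rd@[10:8]=0x5 ⇒ x5
  rs@[7:5]=0x1 ⇒ x1

x1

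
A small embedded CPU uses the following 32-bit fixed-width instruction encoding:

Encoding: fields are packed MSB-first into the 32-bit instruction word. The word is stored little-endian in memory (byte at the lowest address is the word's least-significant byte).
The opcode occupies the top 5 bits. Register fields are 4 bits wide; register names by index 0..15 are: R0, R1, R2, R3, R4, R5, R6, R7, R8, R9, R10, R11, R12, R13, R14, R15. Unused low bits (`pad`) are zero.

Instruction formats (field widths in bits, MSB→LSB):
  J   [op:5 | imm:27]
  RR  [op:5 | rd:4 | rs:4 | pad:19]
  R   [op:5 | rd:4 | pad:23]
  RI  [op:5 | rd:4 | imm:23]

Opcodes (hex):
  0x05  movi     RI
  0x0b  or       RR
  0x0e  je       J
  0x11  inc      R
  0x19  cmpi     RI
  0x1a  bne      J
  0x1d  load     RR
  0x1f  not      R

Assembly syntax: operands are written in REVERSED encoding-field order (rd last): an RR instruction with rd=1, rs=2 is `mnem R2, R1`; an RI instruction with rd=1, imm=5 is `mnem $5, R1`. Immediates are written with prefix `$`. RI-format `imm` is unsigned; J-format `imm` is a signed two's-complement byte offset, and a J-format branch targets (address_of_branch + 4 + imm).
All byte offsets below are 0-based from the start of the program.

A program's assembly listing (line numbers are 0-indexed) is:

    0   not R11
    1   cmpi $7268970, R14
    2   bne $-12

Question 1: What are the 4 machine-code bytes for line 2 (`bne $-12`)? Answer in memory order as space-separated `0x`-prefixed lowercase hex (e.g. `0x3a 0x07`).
0xf4 0xff 0xff 0xd7

2. bne fields op=0x1a:5|imm=-12:27 → word d7fffff4h → f4 ff ff d7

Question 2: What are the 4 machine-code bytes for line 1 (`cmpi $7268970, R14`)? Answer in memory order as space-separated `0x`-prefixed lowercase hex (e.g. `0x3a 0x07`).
0x6a 0xea 0x6e 0xcf

line 1 (cmpi): pack op=0x19:5|rd=14:4|imm=7268970:23 = 0xcf6eea6a; little→ 6a ea 6e cf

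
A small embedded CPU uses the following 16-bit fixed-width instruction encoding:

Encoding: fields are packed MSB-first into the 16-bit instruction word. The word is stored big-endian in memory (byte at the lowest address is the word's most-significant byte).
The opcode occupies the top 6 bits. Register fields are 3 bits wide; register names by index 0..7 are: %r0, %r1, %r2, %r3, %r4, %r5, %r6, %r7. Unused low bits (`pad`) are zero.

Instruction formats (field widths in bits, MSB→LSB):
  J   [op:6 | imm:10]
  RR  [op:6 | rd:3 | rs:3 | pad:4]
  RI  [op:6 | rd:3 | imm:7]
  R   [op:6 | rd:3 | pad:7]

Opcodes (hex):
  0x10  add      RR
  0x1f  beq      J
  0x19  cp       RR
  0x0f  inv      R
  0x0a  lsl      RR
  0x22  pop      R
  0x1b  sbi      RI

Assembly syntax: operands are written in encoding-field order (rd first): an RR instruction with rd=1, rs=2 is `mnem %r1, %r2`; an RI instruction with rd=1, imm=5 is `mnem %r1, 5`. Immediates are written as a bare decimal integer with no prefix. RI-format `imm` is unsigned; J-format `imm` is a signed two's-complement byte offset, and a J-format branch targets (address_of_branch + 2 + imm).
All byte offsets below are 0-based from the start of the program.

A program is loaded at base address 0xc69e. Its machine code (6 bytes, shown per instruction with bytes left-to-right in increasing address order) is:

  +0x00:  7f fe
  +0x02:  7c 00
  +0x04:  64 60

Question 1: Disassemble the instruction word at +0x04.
cp %r0, %r6

off 0x04: read 64 60 as big → 0x6460
  opcode bits[15:10]=0x19: cp/RR
  rd: (w>>7)&0x7=0x0 → %r0
  rs: (w>>4)&0x7=0x6 → %r6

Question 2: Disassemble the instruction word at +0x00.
@+00  big-endian(7f fe) = 0x7ffe
  opcode bits[15:10]=0x1f: beq/J
  imm@[9:0]=0x3fe (s10→-2) ⇒ -2

beq -2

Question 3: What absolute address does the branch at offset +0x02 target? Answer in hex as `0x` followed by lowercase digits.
0xc6a2

off 0x02: read 7c 00 as big → 0x7c00
  opcode bits[15:10]=0x1f: beq/J
  imm: (w>>0)&0x3ff=0x0 → 0
  target = base 0xc69e + off 0x02 + 2 + imm 0 = 0xc6a2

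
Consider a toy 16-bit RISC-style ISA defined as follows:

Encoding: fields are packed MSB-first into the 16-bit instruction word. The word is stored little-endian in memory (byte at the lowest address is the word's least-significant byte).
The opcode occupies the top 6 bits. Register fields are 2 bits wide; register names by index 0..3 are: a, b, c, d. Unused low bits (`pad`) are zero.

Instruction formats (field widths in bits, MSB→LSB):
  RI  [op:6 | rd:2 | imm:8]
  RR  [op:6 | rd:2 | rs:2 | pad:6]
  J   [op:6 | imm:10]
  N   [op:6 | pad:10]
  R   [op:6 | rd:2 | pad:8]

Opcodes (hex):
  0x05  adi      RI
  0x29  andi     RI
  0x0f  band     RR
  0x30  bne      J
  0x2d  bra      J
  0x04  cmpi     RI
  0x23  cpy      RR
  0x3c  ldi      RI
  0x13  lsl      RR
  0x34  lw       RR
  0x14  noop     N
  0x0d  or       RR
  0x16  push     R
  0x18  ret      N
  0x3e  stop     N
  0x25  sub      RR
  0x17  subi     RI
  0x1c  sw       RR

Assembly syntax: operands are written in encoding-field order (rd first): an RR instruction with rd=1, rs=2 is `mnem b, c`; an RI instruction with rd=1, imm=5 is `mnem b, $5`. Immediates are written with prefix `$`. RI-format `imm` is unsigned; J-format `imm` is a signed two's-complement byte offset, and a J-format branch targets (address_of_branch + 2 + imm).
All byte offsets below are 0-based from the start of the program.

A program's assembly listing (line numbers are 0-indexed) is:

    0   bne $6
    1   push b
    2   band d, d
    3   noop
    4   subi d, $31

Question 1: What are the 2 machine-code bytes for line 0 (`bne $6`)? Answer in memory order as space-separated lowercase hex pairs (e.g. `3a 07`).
06 c0

L0: bne op=0x30:6|imm=6:10 ⇒ 0xc006 ⇒ little 06 c0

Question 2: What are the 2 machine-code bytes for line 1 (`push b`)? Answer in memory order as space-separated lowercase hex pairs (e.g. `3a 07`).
00 59

L1: push op=0x16:6|rd=1:2|pad=0:8 ⇒ 0x5900 ⇒ little 00 59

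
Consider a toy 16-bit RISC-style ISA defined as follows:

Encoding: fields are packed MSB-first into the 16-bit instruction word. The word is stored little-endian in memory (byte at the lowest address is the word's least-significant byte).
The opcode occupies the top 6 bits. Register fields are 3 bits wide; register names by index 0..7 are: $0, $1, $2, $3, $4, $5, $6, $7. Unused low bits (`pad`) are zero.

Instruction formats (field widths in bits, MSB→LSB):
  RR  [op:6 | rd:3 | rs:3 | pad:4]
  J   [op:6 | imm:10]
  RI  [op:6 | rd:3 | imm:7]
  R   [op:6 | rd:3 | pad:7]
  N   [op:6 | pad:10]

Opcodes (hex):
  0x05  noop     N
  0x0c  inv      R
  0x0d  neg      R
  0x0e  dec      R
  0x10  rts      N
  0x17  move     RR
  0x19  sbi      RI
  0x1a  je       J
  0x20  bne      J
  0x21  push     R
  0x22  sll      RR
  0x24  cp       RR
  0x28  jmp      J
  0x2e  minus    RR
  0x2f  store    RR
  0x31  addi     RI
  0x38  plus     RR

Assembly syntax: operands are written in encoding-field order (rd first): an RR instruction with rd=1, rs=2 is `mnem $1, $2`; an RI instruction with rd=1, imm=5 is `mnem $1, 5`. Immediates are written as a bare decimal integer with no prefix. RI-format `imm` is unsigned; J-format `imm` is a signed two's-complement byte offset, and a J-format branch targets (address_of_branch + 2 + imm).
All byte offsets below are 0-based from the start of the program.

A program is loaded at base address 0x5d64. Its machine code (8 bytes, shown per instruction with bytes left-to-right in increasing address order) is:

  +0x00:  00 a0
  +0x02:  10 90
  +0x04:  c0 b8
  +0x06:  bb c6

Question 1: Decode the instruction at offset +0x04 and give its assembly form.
minus $1, $4

off 0x04: read c0 b8 as little → 0xb8c0
  opcode bits[15:10]=0x2e: minus/RR
  rd@[9:7]=0x1 ⇒ $1
  rs@[6:4]=0x4 ⇒ $4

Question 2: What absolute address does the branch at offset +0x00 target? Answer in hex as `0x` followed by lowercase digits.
0x5d66

[00] 00 a0 → 0xa000
  top 6b → 0x28 → jmp [J]
  [9:0] imm=0 = 0
  target = base 0x5d64 + off 0x00 + 2 + imm 0 = 0x5d66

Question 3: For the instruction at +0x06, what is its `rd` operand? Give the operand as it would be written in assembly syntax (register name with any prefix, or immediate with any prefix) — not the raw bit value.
$5

@+06  little-endian(bb c6) = 0xc6bb
  top 6b → 0x31 → addi [RI]
  rd: (w>>7)&0x7=0x5 → $5
  imm: (w>>0)&0x7f=0x3b → 59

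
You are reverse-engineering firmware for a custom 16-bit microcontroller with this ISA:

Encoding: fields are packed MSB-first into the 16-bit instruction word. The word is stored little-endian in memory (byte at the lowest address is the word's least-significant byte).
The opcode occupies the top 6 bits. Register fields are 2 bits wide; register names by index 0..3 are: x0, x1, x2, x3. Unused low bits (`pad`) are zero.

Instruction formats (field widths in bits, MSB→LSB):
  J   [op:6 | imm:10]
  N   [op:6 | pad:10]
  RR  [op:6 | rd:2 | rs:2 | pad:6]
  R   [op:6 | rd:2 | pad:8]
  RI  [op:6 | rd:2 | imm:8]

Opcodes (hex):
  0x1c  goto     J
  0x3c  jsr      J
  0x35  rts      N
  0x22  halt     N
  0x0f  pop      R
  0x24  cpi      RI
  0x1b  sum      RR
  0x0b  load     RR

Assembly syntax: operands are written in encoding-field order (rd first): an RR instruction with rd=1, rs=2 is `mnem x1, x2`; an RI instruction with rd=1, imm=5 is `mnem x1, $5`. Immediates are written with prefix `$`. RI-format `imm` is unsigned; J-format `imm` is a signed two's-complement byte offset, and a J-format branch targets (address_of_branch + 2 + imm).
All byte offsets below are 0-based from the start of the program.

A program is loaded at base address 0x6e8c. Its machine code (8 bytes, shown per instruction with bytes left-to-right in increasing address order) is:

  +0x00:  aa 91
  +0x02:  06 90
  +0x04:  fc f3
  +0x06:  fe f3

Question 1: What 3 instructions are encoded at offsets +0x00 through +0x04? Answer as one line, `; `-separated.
cpi x1, $170; cpi x0, $6; jsr $-4

@+00  little-endian(aa 91) = 0x91aa
  top 6b → 0x24 → cpi [RI]
  [9:8] rd=1 = x1
  [7:0] imm=170 = $170
@+02  little-endian(06 90) = 0x9006
  top 6b → 0x24 → cpi [RI]
  [9:8] rd=0 = x0
  [7:0] imm=6 = $6
@+04  little-endian(fc f3) = 0xf3fc
  top 6b → 0x3c → jsr [J]
  [9:0] imm=1020 (s10→-4) = $-4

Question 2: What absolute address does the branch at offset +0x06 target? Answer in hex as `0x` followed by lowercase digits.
[06] fe f3 → 0xf3fe
  op=0xf3fe>>10=0x3c ⇒ jsr (J)
  [9:0] imm=1022 (s10→-2) = $-2
  target = base 0x6e8c + off 0x06 + 2 + imm -2 = 0x6e92

0x6e92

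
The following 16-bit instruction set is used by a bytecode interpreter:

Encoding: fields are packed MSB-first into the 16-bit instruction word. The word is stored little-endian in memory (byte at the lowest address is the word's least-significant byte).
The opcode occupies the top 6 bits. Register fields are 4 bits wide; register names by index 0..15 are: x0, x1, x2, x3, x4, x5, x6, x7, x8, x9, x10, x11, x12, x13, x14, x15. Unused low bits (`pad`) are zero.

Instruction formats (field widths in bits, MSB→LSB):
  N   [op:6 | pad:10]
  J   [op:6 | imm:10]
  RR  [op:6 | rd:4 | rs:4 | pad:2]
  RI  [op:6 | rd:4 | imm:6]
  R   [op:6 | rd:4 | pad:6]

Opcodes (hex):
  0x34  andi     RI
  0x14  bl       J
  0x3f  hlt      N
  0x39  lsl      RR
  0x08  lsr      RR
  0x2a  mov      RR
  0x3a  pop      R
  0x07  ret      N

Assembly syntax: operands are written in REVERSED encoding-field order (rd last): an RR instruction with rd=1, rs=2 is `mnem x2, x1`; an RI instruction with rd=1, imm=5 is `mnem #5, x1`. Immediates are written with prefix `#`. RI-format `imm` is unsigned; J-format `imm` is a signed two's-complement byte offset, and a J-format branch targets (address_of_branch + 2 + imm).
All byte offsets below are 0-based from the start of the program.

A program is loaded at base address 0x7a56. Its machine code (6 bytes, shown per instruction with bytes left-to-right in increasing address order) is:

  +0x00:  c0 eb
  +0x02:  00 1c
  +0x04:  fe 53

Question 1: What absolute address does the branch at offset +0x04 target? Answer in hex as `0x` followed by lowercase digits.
+0x04: fe 53 ⇒ word 0x53fe (little)
  opcode bits[15:10]=0x14: bl/J
  imm: (w>>0)&0x3ff=0x3fe (s10→-2) → #-2
  target = base 0x7a56 + off 0x04 + 2 + imm -2 = 0x7a5a

0x7a5a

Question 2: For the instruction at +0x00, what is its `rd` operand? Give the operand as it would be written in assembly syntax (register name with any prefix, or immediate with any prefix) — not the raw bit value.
x15

@+00  little-endian(c0 eb) = 0xebc0
  top 6b → 0x3a → pop [R]
  rd@[9:6]=0xf ⇒ x15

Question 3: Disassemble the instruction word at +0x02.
ret

[02] 00 1c → 0x1c00
  top 6b → 0x7 → ret [N]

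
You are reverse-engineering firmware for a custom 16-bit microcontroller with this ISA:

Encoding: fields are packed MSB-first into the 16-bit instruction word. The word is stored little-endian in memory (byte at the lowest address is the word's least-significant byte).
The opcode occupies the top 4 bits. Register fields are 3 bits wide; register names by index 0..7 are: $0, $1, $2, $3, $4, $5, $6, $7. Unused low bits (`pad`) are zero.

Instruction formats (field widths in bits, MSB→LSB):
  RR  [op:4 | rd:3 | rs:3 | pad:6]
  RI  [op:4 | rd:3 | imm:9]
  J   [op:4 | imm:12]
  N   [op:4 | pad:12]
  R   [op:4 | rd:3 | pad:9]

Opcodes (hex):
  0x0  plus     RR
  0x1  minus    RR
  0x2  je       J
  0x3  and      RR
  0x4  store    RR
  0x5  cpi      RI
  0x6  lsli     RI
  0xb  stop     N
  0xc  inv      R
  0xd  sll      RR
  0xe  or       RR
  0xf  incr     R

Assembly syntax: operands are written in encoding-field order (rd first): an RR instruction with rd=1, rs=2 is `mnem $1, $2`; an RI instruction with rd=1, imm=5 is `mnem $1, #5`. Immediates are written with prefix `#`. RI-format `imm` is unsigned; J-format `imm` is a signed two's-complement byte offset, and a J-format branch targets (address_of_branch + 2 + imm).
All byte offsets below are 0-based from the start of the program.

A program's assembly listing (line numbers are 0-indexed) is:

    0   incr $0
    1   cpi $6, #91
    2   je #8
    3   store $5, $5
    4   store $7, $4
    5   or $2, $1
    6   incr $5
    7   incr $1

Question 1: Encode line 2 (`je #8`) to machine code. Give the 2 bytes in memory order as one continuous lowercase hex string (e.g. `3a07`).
2. je fields op=0x2:4|imm=8:12 → word 2008h → 08 20

0820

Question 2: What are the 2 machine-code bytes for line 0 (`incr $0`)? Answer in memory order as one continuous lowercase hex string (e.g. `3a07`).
line 0 (incr): pack op=0xf:4|rd=0:3|pad=0:9 = 0xf000; little→ 00 f0

00f0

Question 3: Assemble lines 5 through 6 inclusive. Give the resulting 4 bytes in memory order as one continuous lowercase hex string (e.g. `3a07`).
5. or fields op=0xe:4|rd=2:3|rs=1:3|pad=0:6 → word e440h → 40 e4
6. incr fields op=0xf:4|rd=5:3|pad=0:9 → word fa00h → 00 fa

40e400fa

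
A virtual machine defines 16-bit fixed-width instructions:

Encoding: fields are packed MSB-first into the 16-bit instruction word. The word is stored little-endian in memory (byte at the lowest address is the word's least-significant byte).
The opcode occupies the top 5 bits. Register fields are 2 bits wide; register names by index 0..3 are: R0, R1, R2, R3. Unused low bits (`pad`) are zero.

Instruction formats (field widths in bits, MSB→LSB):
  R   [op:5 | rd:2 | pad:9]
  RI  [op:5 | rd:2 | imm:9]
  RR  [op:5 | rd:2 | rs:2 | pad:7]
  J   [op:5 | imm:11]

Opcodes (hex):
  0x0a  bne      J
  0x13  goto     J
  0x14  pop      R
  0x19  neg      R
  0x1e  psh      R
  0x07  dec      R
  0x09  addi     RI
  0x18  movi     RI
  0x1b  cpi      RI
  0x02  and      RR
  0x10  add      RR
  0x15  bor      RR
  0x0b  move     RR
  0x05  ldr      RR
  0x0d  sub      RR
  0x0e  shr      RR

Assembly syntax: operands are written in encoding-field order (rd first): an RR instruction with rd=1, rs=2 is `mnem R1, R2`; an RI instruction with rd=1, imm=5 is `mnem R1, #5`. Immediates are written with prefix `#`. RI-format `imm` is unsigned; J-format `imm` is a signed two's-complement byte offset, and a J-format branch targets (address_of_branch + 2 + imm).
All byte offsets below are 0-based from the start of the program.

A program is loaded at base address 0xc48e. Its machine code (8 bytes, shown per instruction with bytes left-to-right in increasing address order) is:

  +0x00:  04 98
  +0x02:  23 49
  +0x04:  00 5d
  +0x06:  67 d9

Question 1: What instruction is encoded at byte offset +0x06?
cpi R0, #359

[06] 67 d9 → 0xd967
  top 5b → 0x1b → cpi [RI]
  [10:9] rd=0 = R0
  [8:0] imm=359 = #359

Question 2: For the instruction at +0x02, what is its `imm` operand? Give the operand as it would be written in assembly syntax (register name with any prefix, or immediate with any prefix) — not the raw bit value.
#291

@+02  little-endian(23 49) = 0x4923
  op=0x4923>>11=0x9 ⇒ addi (RI)
  rd@[10:9]=0x0 ⇒ R0
  imm@[8:0]=0x123 ⇒ #291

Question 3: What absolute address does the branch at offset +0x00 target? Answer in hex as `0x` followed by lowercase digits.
[00] 04 98 → 0x9804
  op=0x9804>>11=0x13 ⇒ goto (J)
  imm: (w>>0)&0x7ff=0x4 → #4
  target = base 0xc48e + off 0x00 + 2 + imm 4 = 0xc494

0xc494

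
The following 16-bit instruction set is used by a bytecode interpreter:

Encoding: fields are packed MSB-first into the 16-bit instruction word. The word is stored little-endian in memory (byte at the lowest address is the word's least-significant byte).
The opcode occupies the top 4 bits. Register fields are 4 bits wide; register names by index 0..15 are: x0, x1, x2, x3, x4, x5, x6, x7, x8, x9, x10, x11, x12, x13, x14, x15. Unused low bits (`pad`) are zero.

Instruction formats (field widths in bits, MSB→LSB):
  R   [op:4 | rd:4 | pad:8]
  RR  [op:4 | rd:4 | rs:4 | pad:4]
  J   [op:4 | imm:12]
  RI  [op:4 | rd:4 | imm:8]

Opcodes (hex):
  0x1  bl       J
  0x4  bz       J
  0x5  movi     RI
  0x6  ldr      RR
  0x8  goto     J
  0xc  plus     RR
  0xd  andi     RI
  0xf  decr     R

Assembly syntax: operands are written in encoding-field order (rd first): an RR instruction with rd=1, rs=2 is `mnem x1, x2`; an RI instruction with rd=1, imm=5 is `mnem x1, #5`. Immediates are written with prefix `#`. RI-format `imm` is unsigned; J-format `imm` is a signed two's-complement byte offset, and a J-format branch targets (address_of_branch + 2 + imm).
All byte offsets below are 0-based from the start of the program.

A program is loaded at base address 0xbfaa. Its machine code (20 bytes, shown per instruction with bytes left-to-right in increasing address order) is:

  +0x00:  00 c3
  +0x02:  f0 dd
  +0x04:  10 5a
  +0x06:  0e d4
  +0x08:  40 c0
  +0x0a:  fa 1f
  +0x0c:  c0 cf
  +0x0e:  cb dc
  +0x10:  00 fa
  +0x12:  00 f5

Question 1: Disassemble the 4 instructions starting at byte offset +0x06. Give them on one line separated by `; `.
@+06  little-endian(0e d4) = 0xd40e
  top 4b → 0xd → andi [RI]
  rd: (w>>8)&0xf=0x4 → x4
  imm: (w>>0)&0xff=0xe → #14
@+08  little-endian(40 c0) = 0xc040
  top 4b → 0xc → plus [RR]
  rd: (w>>8)&0xf=0x0 → x0
  rs: (w>>4)&0xf=0x4 → x4
@+0a  little-endian(fa 1f) = 0x1ffa
  top 4b → 0x1 → bl [J]
  imm: (w>>0)&0xfff=0xffa (s12→-6) → #-6
@+0c  little-endian(c0 cf) = 0xcfc0
  top 4b → 0xc → plus [RR]
  rd: (w>>8)&0xf=0xf → x15
  rs: (w>>4)&0xf=0xc → x12

andi x4, #14; plus x0, x4; bl #-6; plus x15, x12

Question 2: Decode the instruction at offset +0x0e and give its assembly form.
andi x12, #203

[0e] cb dc → 0xdccb
  top 4b → 0xd → andi [RI]
  rd: (w>>8)&0xf=0xc → x12
  imm: (w>>0)&0xff=0xcb → #203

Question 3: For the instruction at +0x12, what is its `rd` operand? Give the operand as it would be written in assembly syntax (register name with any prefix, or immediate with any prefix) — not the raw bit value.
off 0x12: read 00 f5 as little → 0xf500
  op=0xf500>>12=0xf ⇒ decr (R)
  [11:8] rd=5 = x5

x5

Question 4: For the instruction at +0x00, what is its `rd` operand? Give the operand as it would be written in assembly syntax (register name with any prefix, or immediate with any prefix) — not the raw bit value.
+0x00: 00 c3 ⇒ word 0xc300 (little)
  top 4b → 0xc → plus [RR]
  rd: (w>>8)&0xf=0x3 → x3
  rs: (w>>4)&0xf=0x0 → x0

x3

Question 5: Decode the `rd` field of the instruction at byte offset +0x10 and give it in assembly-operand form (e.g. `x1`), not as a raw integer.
off 0x10: read 00 fa as little → 0xfa00
  top 4b → 0xf → decr [R]
  rd: (w>>8)&0xf=0xa → x10

x10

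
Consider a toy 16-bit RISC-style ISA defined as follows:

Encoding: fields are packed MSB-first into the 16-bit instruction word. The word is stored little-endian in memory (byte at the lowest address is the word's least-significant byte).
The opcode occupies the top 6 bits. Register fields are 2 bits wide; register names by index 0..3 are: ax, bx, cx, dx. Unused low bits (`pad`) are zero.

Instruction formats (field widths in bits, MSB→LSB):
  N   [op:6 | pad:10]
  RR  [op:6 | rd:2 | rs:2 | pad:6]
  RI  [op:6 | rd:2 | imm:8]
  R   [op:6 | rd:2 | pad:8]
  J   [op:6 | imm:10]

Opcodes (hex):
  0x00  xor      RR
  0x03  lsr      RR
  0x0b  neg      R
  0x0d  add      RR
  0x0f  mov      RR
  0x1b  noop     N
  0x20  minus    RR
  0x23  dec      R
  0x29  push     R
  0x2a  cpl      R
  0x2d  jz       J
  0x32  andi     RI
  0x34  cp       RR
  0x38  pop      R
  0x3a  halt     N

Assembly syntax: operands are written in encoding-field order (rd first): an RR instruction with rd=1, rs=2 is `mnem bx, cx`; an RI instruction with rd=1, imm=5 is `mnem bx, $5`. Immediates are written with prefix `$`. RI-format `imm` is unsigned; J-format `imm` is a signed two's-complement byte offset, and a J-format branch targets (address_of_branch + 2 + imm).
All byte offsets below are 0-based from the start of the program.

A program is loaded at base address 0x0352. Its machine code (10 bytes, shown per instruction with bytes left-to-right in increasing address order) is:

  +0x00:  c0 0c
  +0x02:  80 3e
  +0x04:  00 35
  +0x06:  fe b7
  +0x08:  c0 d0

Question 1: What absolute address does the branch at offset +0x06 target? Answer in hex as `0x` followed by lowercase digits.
+0x06: fe b7 ⇒ word 0xb7fe (little)
  op=0xb7fe>>10=0x2d ⇒ jz (J)
  imm: (w>>0)&0x3ff=0x3fe (s10→-2) → $-2
  target = base 0x0352 + off 0x06 + 2 + imm -2 = 0x0358

0x0358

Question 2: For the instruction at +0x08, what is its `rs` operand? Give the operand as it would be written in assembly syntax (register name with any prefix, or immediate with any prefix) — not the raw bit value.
dx

@+08  little-endian(c0 d0) = 0xd0c0
  top 6b → 0x34 → cp [RR]
  rd@[9:8]=0x0 ⇒ ax
  rs@[7:6]=0x3 ⇒ dx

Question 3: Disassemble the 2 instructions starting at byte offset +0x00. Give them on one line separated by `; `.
lsr ax, dx; mov cx, cx

@+00  little-endian(c0 0c) = 0x0cc0
  top 6b → 0x3 → lsr [RR]
  rd: (w>>8)&0x3=0x0 → ax
  rs: (w>>6)&0x3=0x3 → dx
@+02  little-endian(80 3e) = 0x3e80
  top 6b → 0xf → mov [RR]
  rd: (w>>8)&0x3=0x2 → cx
  rs: (w>>6)&0x3=0x2 → cx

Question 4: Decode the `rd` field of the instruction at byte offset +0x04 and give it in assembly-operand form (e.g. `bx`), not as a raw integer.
bx

[04] 00 35 → 0x3500
  op=0x3500>>10=0xd ⇒ add (RR)
  rd: (w>>8)&0x3=0x1 → bx
  rs: (w>>6)&0x3=0x0 → ax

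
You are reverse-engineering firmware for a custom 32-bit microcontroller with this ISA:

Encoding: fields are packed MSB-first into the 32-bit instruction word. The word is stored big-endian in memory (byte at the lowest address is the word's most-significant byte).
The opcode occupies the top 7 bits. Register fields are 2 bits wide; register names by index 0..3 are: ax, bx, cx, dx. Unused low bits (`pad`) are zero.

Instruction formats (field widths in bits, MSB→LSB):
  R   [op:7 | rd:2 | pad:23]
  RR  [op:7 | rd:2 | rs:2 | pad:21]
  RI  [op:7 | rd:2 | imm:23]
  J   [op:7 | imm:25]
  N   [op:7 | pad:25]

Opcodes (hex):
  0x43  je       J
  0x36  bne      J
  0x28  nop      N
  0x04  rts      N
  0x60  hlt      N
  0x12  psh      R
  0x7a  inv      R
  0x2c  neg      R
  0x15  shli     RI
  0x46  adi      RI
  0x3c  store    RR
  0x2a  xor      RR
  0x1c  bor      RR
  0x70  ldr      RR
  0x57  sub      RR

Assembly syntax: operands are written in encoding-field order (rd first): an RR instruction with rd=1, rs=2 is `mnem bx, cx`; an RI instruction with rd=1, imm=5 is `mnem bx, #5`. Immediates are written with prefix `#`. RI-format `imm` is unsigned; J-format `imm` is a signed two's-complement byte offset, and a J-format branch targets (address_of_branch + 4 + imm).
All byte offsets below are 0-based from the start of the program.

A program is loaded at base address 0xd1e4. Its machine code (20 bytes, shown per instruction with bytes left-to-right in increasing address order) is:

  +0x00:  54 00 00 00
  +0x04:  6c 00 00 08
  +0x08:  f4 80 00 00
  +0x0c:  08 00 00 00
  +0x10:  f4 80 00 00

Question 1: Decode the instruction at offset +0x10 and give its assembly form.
@+10  big-endian(f4 80 00 00) = 0xf4800000
  opcode bits[31:25]=0x7a: inv/R
  rd@[24:23]=0x1 ⇒ bx

inv bx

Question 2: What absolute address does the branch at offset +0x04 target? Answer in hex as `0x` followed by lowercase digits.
0xd1f4

off 0x04: read 6c 00 00 08 as big → 0x6c000008
  op=0x6c000008>>25=0x36 ⇒ bne (J)
  imm: (w>>0)&0x1ffffff=0x8 → #8
  target = base 0xd1e4 + off 0x04 + 4 + imm 8 = 0xd1f4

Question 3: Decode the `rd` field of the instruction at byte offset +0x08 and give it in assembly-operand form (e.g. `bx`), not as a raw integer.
@+08  big-endian(f4 80 00 00) = 0xf4800000
  op=0xf4800000>>25=0x7a ⇒ inv (R)
  rd@[24:23]=0x1 ⇒ bx

bx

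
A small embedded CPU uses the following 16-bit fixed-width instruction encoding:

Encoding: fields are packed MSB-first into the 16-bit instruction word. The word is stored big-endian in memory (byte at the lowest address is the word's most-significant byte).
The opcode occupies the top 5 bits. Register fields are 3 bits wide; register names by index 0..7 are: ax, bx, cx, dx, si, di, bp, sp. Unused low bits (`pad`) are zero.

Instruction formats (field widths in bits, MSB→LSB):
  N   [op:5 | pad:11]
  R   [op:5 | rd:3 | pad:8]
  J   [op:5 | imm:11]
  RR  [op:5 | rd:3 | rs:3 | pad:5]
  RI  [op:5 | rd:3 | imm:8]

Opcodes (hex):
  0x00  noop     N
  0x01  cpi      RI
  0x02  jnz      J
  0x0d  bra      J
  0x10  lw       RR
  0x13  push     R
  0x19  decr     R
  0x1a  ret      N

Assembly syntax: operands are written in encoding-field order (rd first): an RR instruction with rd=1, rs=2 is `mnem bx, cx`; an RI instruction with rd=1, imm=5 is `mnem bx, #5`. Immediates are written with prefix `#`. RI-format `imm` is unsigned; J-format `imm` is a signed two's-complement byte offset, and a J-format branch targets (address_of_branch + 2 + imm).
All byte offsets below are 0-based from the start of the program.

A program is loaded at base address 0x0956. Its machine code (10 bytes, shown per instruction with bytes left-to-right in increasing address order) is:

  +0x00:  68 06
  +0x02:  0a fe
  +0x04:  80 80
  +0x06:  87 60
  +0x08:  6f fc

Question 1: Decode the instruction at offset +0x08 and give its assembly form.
off 0x08: read 6f fc as big → 0x6ffc
  opcode bits[15:11]=0xd: bra/J
  imm: (w>>0)&0x7ff=0x7fc (s11→-4) → #-4

bra #-4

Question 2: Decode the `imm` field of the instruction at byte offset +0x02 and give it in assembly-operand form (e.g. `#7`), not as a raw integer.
#254

[02] 0a fe → 0x0afe
  opcode bits[15:11]=0x1: cpi/RI
  rd@[10:8]=0x2 ⇒ cx
  imm@[7:0]=0xfe ⇒ #254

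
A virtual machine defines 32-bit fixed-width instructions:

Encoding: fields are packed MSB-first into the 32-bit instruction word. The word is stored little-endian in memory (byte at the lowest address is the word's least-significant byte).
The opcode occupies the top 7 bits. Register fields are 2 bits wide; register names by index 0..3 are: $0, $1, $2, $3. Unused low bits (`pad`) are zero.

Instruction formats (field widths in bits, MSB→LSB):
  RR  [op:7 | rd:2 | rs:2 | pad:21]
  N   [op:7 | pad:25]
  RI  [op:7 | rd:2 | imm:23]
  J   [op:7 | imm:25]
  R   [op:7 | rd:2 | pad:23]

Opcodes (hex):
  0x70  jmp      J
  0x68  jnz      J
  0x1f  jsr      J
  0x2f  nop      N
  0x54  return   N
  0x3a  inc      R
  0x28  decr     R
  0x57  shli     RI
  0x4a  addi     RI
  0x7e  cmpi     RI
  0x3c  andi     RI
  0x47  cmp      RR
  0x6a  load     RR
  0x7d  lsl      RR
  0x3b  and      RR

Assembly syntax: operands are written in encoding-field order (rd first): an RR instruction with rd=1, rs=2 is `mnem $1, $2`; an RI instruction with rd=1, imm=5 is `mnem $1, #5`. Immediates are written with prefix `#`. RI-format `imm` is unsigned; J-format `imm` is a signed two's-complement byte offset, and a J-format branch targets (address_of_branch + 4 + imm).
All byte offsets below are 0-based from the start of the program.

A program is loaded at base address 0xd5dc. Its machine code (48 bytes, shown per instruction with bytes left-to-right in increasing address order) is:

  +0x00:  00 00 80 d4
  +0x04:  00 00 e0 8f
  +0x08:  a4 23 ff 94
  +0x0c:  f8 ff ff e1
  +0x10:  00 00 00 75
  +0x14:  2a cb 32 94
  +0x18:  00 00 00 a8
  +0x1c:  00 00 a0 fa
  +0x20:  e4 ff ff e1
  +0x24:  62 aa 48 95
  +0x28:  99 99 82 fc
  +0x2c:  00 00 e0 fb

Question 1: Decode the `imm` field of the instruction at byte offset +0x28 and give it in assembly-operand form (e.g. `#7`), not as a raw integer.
@+28  little-endian(99 99 82 fc) = 0xfc829999
  opcode bits[31:25]=0x7e: cmpi/RI
  rd: (w>>23)&0x3=0x1 → $1
  imm: (w>>0)&0x7fffff=0x29999 → #170393

#170393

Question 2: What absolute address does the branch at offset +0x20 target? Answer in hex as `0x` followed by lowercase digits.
[20] e4 ff ff e1 → 0xe1ffffe4
  top 7b → 0x70 → jmp [J]
  [24:0] imm=33554404 (s25→-28) = #-28
  target = base 0xd5dc + off 0x20 + 4 + imm -28 = 0xd5e4

0xd5e4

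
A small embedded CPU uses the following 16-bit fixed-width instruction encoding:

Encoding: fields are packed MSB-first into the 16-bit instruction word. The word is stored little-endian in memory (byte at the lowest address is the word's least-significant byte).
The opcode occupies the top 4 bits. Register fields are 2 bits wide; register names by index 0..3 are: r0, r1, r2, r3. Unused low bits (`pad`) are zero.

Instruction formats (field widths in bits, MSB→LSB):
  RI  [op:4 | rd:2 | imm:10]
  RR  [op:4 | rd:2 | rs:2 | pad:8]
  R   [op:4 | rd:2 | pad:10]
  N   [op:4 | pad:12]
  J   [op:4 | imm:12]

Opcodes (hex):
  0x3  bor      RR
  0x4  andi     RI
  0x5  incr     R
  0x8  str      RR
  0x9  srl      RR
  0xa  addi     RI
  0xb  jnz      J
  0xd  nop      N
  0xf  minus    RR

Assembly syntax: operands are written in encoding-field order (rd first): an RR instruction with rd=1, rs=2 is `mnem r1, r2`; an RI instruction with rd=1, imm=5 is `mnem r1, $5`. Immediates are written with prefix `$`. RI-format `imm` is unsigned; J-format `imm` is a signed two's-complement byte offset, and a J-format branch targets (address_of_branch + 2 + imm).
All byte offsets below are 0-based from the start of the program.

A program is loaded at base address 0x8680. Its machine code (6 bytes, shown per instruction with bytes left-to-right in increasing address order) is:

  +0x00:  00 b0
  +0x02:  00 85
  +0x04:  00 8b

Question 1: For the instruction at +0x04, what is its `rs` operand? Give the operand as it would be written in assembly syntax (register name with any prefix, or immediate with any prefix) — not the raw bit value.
[04] 00 8b → 0x8b00
  opcode bits[15:12]=0x8: str/RR
  rd@[11:10]=0x2 ⇒ r2
  rs@[9:8]=0x3 ⇒ r3

r3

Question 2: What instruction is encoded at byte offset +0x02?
[02] 00 85 → 0x8500
  top 4b → 0x8 → str [RR]
  rd: (w>>10)&0x3=0x1 → r1
  rs: (w>>8)&0x3=0x1 → r1

str r1, r1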